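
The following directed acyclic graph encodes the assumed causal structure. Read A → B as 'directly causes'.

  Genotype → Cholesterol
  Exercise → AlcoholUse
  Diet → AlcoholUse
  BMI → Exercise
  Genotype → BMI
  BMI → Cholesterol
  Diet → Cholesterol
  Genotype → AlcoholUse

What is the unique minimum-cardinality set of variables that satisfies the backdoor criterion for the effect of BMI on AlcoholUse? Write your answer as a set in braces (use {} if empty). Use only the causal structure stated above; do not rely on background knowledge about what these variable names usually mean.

Variables eligible for adjustment (non-descendants of BMI, excluding BMI and AlcoholUse): {Diet, Genotype}.
Backdoor paths from BMI to AlcoholUse:
  P1: BMI <- Genotype -> Cholesterol <- Diet -> AlcoholUse
  P2: BMI <- Genotype -> AlcoholUse
The empty set is not sufficient: P2 (BMI <- Genotype -> AlcoholUse) has no collider blocking it and no conditioned non-collider, so it is open.
Try {Genotype}:
  P1: blocked at fork node Genotype ∈ conditioning set.
  P2: blocked at fork node Genotype ∈ conditioning set.
{Genotype} contains no descendant of BMI and blocks every backdoor path.
No other singleton works — e.g. {Diet} leaves P2 open — so {Genotype} is the unique smallest valid adjustment set.

{Genotype}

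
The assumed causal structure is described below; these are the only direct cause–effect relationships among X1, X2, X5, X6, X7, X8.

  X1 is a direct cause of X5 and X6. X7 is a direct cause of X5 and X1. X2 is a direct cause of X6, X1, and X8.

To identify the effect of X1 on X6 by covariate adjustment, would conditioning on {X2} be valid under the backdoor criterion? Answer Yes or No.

Backdoor paths from X1 to X6 (paths whose first edge points into X1):
  P1: X1 <- X2 -> X6
Condition 1 (no descendant of X1 in the set): holds — descendants of X1 are {X5, X6}; none are in {X2}.
Condition 2 (every backdoor path blocked by {X2}):
  P1: blocked at fork node X2 ∈ conditioning set.
{X2} satisfies the backdoor criterion.

Yes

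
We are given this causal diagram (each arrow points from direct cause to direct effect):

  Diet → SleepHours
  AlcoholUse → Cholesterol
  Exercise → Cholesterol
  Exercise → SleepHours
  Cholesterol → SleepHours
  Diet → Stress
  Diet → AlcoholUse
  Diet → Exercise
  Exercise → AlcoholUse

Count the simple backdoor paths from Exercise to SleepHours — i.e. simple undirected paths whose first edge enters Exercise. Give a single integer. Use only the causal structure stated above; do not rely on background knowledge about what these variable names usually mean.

A backdoor path from Exercise to SleepHours is any simple undirected path whose first edge points into Exercise (i.e. leaves Exercise via a parent).
Parents of Exercise: {Diet}.
Enumerating:
  P1: Exercise <- Diet -> AlcoholUse -> Cholesterol -> SleepHours
  P2: Exercise <- Diet -> SleepHours
That exhausts the simple backdoor paths. Count: 2.

2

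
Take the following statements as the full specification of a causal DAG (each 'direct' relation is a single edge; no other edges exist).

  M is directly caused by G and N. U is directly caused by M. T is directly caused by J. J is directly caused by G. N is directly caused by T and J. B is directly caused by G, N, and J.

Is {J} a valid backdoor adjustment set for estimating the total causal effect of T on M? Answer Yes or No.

Yes

Backdoor paths from T to M (paths whose first edge points into T):
  P1: T <- J <- G -> B <- N -> M
  P2: T <- J <- G -> M
  P3: T <- J -> N -> B <- G -> M
  P4: T <- J -> N -> M
  P5: T <- J -> B <- G -> M
  P6: T <- J -> B <- N -> M
Condition 1 (no descendant of T in the set): holds — descendants of T are {B, M, N, U}; none are in {J}.
Condition 2 (every backdoor path blocked by {J}):
  P1: blocked at chain node J ∈ conditioning set.
  P2: blocked at chain node J ∈ conditioning set.
  P3: blocked at fork node J ∈ conditioning set.
  P4: blocked at fork node J ∈ conditioning set.
  P5: blocked at fork node J ∈ conditioning set.
  P6: blocked at fork node J ∈ conditioning set.
{J} satisfies the backdoor criterion.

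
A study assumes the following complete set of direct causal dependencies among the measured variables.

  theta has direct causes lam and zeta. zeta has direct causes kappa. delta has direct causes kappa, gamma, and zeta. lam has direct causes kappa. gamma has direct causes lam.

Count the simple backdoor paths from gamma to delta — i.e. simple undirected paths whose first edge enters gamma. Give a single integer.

4

A backdoor path from gamma to delta is any simple undirected path whose first edge points into gamma (i.e. leaves gamma via a parent).
Parents of gamma: {lam}.
Enumerating:
  P1: gamma <- lam <- kappa -> zeta -> delta
  P2: gamma <- lam <- kappa -> delta
  P3: gamma <- lam -> theta <- zeta <- kappa -> delta
  P4: gamma <- lam -> theta <- zeta -> delta
That exhausts the simple backdoor paths. Count: 4.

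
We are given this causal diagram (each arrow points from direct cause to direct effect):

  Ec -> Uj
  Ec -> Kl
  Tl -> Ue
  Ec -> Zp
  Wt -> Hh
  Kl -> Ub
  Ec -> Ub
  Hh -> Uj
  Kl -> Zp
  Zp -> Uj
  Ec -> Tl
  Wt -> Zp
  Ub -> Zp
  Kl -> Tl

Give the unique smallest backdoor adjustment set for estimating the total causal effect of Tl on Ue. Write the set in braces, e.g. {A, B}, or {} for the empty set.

{}

Variables eligible for adjustment (non-descendants of Tl, excluding Tl and Ue): {Ec, Hh, Kl, Ub, Uj, Wt, Zp}.
Backdoor paths from Tl to Ue:
  (none)
With no backdoor paths the empty set already satisfies the criterion, and it is trivially minimal.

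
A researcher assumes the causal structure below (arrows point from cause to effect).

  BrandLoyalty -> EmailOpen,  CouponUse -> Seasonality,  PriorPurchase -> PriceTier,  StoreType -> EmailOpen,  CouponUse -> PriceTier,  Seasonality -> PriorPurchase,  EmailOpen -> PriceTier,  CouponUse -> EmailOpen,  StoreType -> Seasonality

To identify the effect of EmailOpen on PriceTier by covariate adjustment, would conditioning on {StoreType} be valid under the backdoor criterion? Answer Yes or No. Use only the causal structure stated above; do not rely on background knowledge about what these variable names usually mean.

Backdoor paths from EmailOpen to PriceTier (paths whose first edge points into EmailOpen):
  P1: EmailOpen <- StoreType -> Seasonality <- CouponUse -> PriceTier
  P2: EmailOpen <- StoreType -> Seasonality -> PriorPurchase -> PriceTier
  P3: EmailOpen <- CouponUse -> Seasonality -> PriorPurchase -> PriceTier
  P4: EmailOpen <- CouponUse -> PriceTier
Condition 1 (no descendant of EmailOpen in the set): holds — descendants of EmailOpen are {PriceTier}; none are in {StoreType}.
Condition 2 (every backdoor path blocked by {StoreType}):
  P1: blocked at fork node StoreType ∈ conditioning set.
  P2: blocked at fork node StoreType ∈ conditioning set.
  P3: open — no interior node is in the conditioning set.
  P4: open — no interior node is in the conditioning set.
{StoreType} does not satisfy the backdoor criterion.

No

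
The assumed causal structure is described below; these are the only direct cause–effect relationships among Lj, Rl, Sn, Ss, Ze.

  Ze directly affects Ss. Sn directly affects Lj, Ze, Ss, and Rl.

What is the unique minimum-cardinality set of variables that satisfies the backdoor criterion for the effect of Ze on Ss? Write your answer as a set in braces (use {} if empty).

Variables eligible for adjustment (non-descendants of Ze, excluding Ze and Ss): {Lj, Rl, Sn}.
Backdoor paths from Ze to Ss:
  P1: Ze <- Sn -> Ss
The empty set is not sufficient: P1 (Ze <- Sn -> Ss) has no collider blocking it and no conditioned non-collider, so it is open.
Try {Sn}:
  P1: blocked at fork node Sn ∈ conditioning set.
{Sn} contains no descendant of Ze and blocks every backdoor path.
No other singleton works — e.g. {Rl} leaves P1 open — so {Sn} is the unique smallest valid adjustment set.

{Sn}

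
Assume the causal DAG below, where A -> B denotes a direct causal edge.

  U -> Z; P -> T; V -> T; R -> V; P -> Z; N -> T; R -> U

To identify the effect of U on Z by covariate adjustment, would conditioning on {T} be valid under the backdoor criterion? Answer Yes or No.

Backdoor paths from U to Z (paths whose first edge points into U):
  P1: U <- R -> V -> T <- P -> Z
Condition 1 (no descendant of U in the set): holds — descendants of U are {Z}; none are in {T}.
Condition 2 (every backdoor path blocked by {T}):
  P1: open — collider(s) T are conditioned on (or have a conditioned descendant) and no non-collider on the path is in the set.
{T} does not satisfy the backdoor criterion.

No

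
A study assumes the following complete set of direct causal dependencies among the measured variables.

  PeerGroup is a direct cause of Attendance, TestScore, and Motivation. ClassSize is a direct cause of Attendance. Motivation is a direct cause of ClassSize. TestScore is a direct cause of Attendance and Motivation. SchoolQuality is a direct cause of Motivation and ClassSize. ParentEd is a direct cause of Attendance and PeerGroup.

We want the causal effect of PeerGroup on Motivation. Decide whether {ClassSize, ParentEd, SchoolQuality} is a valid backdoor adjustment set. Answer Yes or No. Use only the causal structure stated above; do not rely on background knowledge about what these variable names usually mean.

Backdoor paths from PeerGroup to Motivation (paths whose first edge points into PeerGroup):
  P1: PeerGroup <- ParentEd -> Attendance <- TestScore -> Motivation
  P2: PeerGroup <- ParentEd -> Attendance <- ClassSize <- SchoolQuality -> Motivation
  P3: PeerGroup <- ParentEd -> Attendance <- ClassSize <- Motivation
Condition 1 (no descendant of PeerGroup in the set): FAILS — ClassSize is a descendant of PeerGroup.
Condition 2 (every backdoor path blocked by {ClassSize, ParentEd, SchoolQuality}):
  P1: blocked at fork node ParentEd ∈ conditioning set.
  P2: blocked at fork node ParentEd ∈ conditioning set.
  P3: blocked at fork node ParentEd ∈ conditioning set.
{ClassSize, ParentEd, SchoolQuality} does not satisfy the backdoor criterion.

No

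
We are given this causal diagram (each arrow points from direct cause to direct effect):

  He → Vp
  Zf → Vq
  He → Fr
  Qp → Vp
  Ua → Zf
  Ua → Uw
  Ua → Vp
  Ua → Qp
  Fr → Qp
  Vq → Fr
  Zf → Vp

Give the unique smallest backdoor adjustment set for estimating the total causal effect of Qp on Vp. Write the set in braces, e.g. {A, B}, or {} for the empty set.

{Fr, Ua}

Variables eligible for adjustment (non-descendants of Qp, excluding Qp and Vp): {Fr, He, Ua, Uw, Vq, Zf}.
Backdoor paths from Qp to Vp:
  P1: Qp <- Ua -> Zf -> Vq -> Fr <- He -> Vp
  P2: Qp <- Ua -> Zf -> Vp
  P3: Qp <- Ua -> Vp
  P4: Qp <- Fr <- He -> Vp
  P5: Qp <- Fr <- Vq <- Zf <- Ua -> Vp
  P6: Qp <- Fr <- Vq <- Zf -> Vp
The empty set is not sufficient: P2 (Qp <- Ua -> Zf -> Vp) has no collider blocking it and no conditioned non-collider, so it is open.
Try {Fr, Ua}:
  P1: blocked at fork node Ua ∈ conditioning set.
  P2: blocked at fork node Ua ∈ conditioning set.
  P3: blocked at fork node Ua ∈ conditioning set.
  P4: blocked at chain node Fr ∈ conditioning set.
  P5: blocked at chain node Fr ∈ conditioning set.
  P6: blocked at chain node Fr ∈ conditioning set.
{Fr, Ua} contains no descendant of Qp and blocks every backdoor path.
Every element of {Fr, Ua} is needed (dropping Fr leaves P4 open; dropping Ua leaves P1 open), so no proper subset is valid.
Among all size-2 subsets of the eligible variables, only {Fr, Ua} blocks every backdoor path, so it is the unique smallest valid adjustment set.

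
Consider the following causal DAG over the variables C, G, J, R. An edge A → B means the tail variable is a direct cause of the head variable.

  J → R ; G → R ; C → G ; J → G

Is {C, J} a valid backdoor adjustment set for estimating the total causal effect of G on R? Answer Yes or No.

Yes

Backdoor paths from G to R (paths whose first edge points into G):
  P1: G <- J -> R
Condition 1 (no descendant of G in the set): holds — descendants of G are {R}; none are in {C, J}.
Condition 2 (every backdoor path blocked by {C, J}):
  P1: blocked at fork node J ∈ conditioning set.
{C, J} satisfies the backdoor criterion.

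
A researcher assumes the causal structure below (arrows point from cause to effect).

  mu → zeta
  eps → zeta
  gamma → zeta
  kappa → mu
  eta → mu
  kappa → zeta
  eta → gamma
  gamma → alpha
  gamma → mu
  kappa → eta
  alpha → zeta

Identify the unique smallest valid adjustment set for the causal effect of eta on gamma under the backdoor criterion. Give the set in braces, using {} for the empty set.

{}

Variables eligible for adjustment (non-descendants of eta, excluding eta and gamma): {eps, kappa}.
Backdoor paths from eta to gamma:
  P1: eta <- kappa -> mu <- gamma
  P2: eta <- kappa -> mu -> zeta <- gamma
  P3: eta <- kappa -> mu -> zeta <- alpha <- gamma
  P4: eta <- kappa -> zeta <- gamma
  P5: eta <- kappa -> zeta <- alpha <- gamma
  P6: eta <- kappa -> zeta <- mu <- gamma
Each backdoor path contains an unconditioned collider, so every path is already blocked with the empty conditioning set:
  P1: blocked at collider mu (neither it nor any descendant is in the conditioning set).
  P2: blocked at collider zeta (neither it nor any descendant is in the conditioning set).
  P3: blocked at collider zeta (neither it nor any descendant is in the conditioning set).
  P4: blocked at collider zeta (neither it nor any descendant is in the conditioning set).
  P5: blocked at collider zeta (neither it nor any descendant is in the conditioning set).
  P6: blocked at collider zeta (neither it nor any descendant is in the conditioning set).
The empty set is therefore the unique smallest valid set.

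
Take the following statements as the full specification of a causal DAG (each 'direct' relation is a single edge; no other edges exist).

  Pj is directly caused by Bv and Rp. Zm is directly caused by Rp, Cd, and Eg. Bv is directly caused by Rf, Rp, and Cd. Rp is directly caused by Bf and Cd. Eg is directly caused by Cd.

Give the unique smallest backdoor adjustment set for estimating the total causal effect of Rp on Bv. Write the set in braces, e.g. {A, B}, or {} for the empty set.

Variables eligible for adjustment (non-descendants of Rp, excluding Rp and Bv): {Bf, Cd, Eg, Rf}.
Backdoor paths from Rp to Bv:
  P1: Rp <- Cd -> Bv
The empty set is not sufficient: P1 (Rp <- Cd -> Bv) has no collider blocking it and no conditioned non-collider, so it is open.
Try {Cd}:
  P1: blocked at fork node Cd ∈ conditioning set.
{Cd} contains no descendant of Rp and blocks every backdoor path.
No other singleton works — e.g. {Rf} leaves P1 open — so {Cd} is the unique smallest valid adjustment set.

{Cd}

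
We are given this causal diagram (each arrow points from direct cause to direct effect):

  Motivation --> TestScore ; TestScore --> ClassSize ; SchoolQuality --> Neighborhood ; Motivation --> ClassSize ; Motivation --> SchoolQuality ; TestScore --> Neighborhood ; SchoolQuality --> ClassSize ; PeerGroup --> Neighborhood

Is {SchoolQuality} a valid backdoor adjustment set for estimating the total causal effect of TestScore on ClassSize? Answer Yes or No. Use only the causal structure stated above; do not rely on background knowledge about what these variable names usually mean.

No

Backdoor paths from TestScore to ClassSize (paths whose first edge points into TestScore):
  P1: TestScore <- Motivation -> SchoolQuality -> ClassSize
  P2: TestScore <- Motivation -> ClassSize
Condition 1 (no descendant of TestScore in the set): holds — descendants of TestScore are {ClassSize, Neighborhood}; none are in {SchoolQuality}.
Condition 2 (every backdoor path blocked by {SchoolQuality}):
  P1: blocked at chain node SchoolQuality ∈ conditioning set.
  P2: open — no interior node is in the conditioning set.
{SchoolQuality} does not satisfy the backdoor criterion.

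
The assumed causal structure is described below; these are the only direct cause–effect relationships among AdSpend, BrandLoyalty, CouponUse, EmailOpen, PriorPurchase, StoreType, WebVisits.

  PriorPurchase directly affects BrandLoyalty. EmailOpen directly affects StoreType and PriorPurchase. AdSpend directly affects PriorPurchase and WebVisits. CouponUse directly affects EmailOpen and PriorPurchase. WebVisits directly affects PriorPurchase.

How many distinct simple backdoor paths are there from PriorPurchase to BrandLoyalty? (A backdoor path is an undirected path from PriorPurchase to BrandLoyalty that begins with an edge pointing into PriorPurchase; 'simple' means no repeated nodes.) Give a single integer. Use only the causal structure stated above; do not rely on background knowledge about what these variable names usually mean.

A backdoor path from PriorPurchase to BrandLoyalty is any simple undirected path whose first edge points into PriorPurchase (i.e. leaves PriorPurchase via a parent).
Parents of PriorPurchase: {AdSpend, CouponUse, EmailOpen, WebVisits}.
No simple path from any parent of PriorPurchase reaches BrandLoyalty without revisiting PriorPurchase, so there are no backdoor paths.

0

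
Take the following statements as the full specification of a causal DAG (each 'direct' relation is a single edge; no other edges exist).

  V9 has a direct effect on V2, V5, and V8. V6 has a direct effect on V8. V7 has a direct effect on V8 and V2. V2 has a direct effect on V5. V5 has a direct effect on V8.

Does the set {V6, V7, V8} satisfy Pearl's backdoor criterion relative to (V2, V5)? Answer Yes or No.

No

Backdoor paths from V2 to V5 (paths whose first edge points into V2):
  P1: V2 <- V9 -> V5
  P2: V2 <- V9 -> V8 <- V5
  P3: V2 <- V7 -> V8 <- V9 -> V5
  P4: V2 <- V7 -> V8 <- V5
Condition 1 (no descendant of V2 in the set): FAILS — V8 is a descendant of V2.
Condition 2 (every backdoor path blocked by {V6, V7, V8}):
  P1: open — no interior node is in the conditioning set.
  P2: open — collider(s) V8 are conditioned on (or have a conditioned descendant) and no non-collider on the path is in the set.
  P3: blocked at fork node V7 ∈ conditioning set.
  P4: blocked at fork node V7 ∈ conditioning set.
{V6, V7, V8} does not satisfy the backdoor criterion.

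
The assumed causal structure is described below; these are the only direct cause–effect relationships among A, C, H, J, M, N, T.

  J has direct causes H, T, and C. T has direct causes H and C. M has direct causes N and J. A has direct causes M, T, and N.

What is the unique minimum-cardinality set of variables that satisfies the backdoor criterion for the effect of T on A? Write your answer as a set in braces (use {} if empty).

Variables eligible for adjustment (non-descendants of T, excluding T and A): {C, H, N}.
Backdoor paths from T to A:
  P1: T <- C -> J -> M <- N -> A
  P2: T <- C -> J -> M -> A
  P3: T <- H -> J -> M <- N -> A
  P4: T <- H -> J -> M -> A
The empty set is not sufficient: P2 (T <- C -> J -> M -> A) has no collider blocking it and no conditioned non-collider, so it is open.
Try {C, H}:
  P1: blocked at fork node C ∈ conditioning set.
  P2: blocked at fork node C ∈ conditioning set.
  P3: blocked at fork node H ∈ conditioning set.
  P4: blocked at fork node H ∈ conditioning set.
{C, H} contains no descendant of T and blocks every backdoor path.
Every element of {C, H} is needed (dropping C leaves P2 open; dropping H leaves P4 open), so no proper subset is valid.
Among all size-2 subsets of the eligible variables, only {C, H} blocks every backdoor path, so it is the unique smallest valid adjustment set.

{C, H}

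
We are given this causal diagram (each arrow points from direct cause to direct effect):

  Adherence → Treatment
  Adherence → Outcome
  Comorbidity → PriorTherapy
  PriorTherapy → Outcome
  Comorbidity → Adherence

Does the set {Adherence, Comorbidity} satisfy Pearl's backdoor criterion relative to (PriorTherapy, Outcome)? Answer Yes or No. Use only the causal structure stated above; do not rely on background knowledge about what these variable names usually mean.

Yes

Backdoor paths from PriorTherapy to Outcome (paths whose first edge points into PriorTherapy):
  P1: PriorTherapy <- Comorbidity -> Adherence -> Outcome
Condition 1 (no descendant of PriorTherapy in the set): holds — descendants of PriorTherapy are {Outcome}; none are in {Adherence, Comorbidity}.
Condition 2 (every backdoor path blocked by {Adherence, Comorbidity}):
  P1: blocked at fork node Comorbidity ∈ conditioning set.
{Adherence, Comorbidity} satisfies the backdoor criterion.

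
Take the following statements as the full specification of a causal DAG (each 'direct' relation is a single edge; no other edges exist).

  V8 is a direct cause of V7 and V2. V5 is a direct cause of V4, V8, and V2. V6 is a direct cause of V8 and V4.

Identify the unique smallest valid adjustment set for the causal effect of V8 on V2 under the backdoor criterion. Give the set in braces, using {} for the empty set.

{V5}

Variables eligible for adjustment (non-descendants of V8, excluding V8 and V2): {V4, V5, V6}.
Backdoor paths from V8 to V2:
  P1: V8 <- V5 -> V2
  P2: V8 <- V6 -> V4 <- V5 -> V2
The empty set is not sufficient: P1 (V8 <- V5 -> V2) has no collider blocking it and no conditioned non-collider, so it is open.
Try {V5}:
  P1: blocked at fork node V5 ∈ conditioning set.
  P2: blocked at collider V4 (neither it nor any descendant is in the conditioning set).
{V5} contains no descendant of V8 and blocks every backdoor path.
No other singleton works — e.g. {V6} leaves P1 open — so {V5} is the unique smallest valid adjustment set.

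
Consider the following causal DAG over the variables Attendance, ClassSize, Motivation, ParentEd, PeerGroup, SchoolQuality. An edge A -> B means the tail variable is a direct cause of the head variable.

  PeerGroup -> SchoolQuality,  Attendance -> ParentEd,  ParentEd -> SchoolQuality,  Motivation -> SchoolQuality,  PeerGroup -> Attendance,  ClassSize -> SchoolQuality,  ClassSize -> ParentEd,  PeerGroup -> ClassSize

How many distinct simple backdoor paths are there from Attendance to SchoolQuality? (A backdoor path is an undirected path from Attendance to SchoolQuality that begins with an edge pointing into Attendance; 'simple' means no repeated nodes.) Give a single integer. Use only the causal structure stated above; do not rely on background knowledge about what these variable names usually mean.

A backdoor path from Attendance to SchoolQuality is any simple undirected path whose first edge points into Attendance (i.e. leaves Attendance via a parent).
Parents of Attendance: {PeerGroup}.
Enumerating:
  P1: Attendance <- PeerGroup -> ClassSize -> ParentEd -> SchoolQuality
  P2: Attendance <- PeerGroup -> ClassSize -> SchoolQuality
  P3: Attendance <- PeerGroup -> SchoolQuality
That exhausts the simple backdoor paths. Count: 3.

3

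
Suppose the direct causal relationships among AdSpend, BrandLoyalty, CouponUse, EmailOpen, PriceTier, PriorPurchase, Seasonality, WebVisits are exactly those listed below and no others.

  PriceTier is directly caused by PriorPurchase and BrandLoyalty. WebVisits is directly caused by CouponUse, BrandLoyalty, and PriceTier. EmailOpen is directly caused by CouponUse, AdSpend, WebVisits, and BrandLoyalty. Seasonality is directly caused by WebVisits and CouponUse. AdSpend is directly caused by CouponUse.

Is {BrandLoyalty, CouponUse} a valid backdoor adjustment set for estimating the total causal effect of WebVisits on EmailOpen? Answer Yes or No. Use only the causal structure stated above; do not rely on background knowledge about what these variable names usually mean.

Backdoor paths from WebVisits to EmailOpen (paths whose first edge points into WebVisits):
  P1: WebVisits <- BrandLoyalty -> EmailOpen
  P2: WebVisits <- PriceTier <- BrandLoyalty -> EmailOpen
  P3: WebVisits <- CouponUse -> AdSpend -> EmailOpen
  P4: WebVisits <- CouponUse -> EmailOpen
Condition 1 (no descendant of WebVisits in the set): holds — descendants of WebVisits are {EmailOpen, Seasonality}; none are in {BrandLoyalty, CouponUse}.
Condition 2 (every backdoor path blocked by {BrandLoyalty, CouponUse}):
  P1: blocked at fork node BrandLoyalty ∈ conditioning set.
  P2: blocked at fork node BrandLoyalty ∈ conditioning set.
  P3: blocked at fork node CouponUse ∈ conditioning set.
  P4: blocked at fork node CouponUse ∈ conditioning set.
{BrandLoyalty, CouponUse} satisfies the backdoor criterion.

Yes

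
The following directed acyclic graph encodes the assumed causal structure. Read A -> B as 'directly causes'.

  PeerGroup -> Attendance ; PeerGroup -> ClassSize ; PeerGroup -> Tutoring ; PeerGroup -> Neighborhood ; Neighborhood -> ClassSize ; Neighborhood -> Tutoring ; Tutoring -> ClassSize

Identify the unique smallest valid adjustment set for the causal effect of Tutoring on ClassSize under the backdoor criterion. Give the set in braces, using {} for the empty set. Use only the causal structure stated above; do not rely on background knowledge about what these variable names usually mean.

Variables eligible for adjustment (non-descendants of Tutoring, excluding Tutoring and ClassSize): {Attendance, Neighborhood, PeerGroup}.
Backdoor paths from Tutoring to ClassSize:
  P1: Tutoring <- PeerGroup -> Neighborhood -> ClassSize
  P2: Tutoring <- PeerGroup -> ClassSize
  P3: Tutoring <- Neighborhood <- PeerGroup -> ClassSize
  P4: Tutoring <- Neighborhood -> ClassSize
The empty set is not sufficient: P1 (Tutoring <- PeerGroup -> Neighborhood -> ClassSize) has no collider blocking it and no conditioned non-collider, so it is open.
Try {Neighborhood, PeerGroup}:
  P1: blocked at fork node PeerGroup ∈ conditioning set.
  P2: blocked at fork node PeerGroup ∈ conditioning set.
  P3: blocked at chain node Neighborhood ∈ conditioning set.
  P4: blocked at fork node Neighborhood ∈ conditioning set.
{Neighborhood, PeerGroup} contains no descendant of Tutoring and blocks every backdoor path.
Every element of {Neighborhood, PeerGroup} is needed (dropping Neighborhood leaves P4 open; dropping PeerGroup leaves P2 open), so no proper subset is valid.
Among all size-2 subsets of the eligible variables, only {Neighborhood, PeerGroup} blocks every backdoor path, so it is the unique smallest valid adjustment set.

{Neighborhood, PeerGroup}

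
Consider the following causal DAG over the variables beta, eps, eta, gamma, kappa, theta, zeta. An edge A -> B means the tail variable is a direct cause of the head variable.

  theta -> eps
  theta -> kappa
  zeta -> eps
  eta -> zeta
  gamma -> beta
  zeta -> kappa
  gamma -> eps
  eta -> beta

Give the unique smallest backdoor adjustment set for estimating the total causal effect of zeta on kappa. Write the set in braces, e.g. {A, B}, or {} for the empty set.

{}

Variables eligible for adjustment (non-descendants of zeta, excluding zeta and kappa): {beta, eta, gamma, theta}.
Backdoor paths from zeta to kappa:
  P1: zeta <- eta -> beta <- gamma -> eps <- theta -> kappa
Each backdoor path contains an unconditioned collider, so every path is already blocked with the empty conditioning set:
  P1: blocked at collider beta (neither it nor any descendant is in the conditioning set).
The empty set is therefore the unique smallest valid set.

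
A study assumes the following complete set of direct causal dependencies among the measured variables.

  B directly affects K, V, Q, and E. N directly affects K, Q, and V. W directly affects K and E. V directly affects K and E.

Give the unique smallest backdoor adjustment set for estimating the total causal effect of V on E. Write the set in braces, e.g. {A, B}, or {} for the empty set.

{B}

Variables eligible for adjustment (non-descendants of V, excluding V and E): {B, N, Q, W}.
Backdoor paths from V to E:
  P1: V <- N -> K <- W -> E
  P2: V <- N -> K <- B -> E
  P3: V <- N -> Q <- B -> K <- W -> E
  P4: V <- N -> Q <- B -> E
  P5: V <- B -> K <- W -> E
  P6: V <- B -> E
  P7: V <- B -> Q <- N -> K <- W -> E
The empty set is not sufficient: P6 (V <- B -> E) has no collider blocking it and no conditioned non-collider, so it is open.
Try {B}:
  P1: blocked at collider K (neither it nor any descendant is in the conditioning set).
  P2: blocked at collider K (neither it nor any descendant is in the conditioning set).
  P3: blocked at collider Q (neither it nor any descendant is in the conditioning set).
  P4: blocked at collider Q (neither it nor any descendant is in the conditioning set).
  P5: blocked at fork node B ∈ conditioning set.
  P6: blocked at fork node B ∈ conditioning set.
  P7: blocked at fork node B ∈ conditioning set.
{B} contains no descendant of V and blocks every backdoor path.
No other singleton works — e.g. {N} leaves P6 open — so {B} is the unique smallest valid adjustment set.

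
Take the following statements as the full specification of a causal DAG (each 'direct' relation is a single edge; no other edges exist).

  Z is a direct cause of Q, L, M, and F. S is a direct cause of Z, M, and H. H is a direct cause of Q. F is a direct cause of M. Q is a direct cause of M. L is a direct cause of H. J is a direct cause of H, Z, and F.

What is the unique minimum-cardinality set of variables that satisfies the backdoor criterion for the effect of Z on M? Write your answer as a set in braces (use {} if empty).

Variables eligible for adjustment (non-descendants of Z, excluding Z and M): {J, S}.
Backdoor paths from Z to M:
  P1: Z <- J -> F -> M
  P2: Z <- J -> H <- S -> M
  P3: Z <- J -> H -> Q -> M
  P4: Z <- S -> H <- J -> F -> M
  P5: Z <- S -> H -> Q -> M
  P6: Z <- S -> M
The empty set is not sufficient: P1 (Z <- J -> F -> M) has no collider blocking it and no conditioned non-collider, so it is open.
Try {J, S}:
  P1: blocked at fork node J ∈ conditioning set.
  P2: blocked at fork node J ∈ conditioning set.
  P3: blocked at fork node J ∈ conditioning set.
  P4: blocked at fork node S ∈ conditioning set.
  P5: blocked at fork node S ∈ conditioning set.
  P6: blocked at fork node S ∈ conditioning set.
{J, S} contains no descendant of Z and blocks every backdoor path.
Every element of {J, S} is needed (dropping J leaves P1 open; dropping S leaves P5 open), so no proper subset is valid.
Among all size-2 subsets of the eligible variables, only {J, S} blocks every backdoor path, so it is the unique smallest valid adjustment set.

{J, S}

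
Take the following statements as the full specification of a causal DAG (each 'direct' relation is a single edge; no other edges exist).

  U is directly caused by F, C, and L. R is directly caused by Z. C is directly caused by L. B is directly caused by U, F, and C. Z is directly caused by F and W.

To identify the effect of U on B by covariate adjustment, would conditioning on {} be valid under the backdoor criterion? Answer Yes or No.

Backdoor paths from U to B (paths whose first edge points into U):
  P1: U <- F -> B
  P2: U <- L -> C -> B
  P3: U <- C -> B
Condition 1 (no descendant of U in the set): holds — descendants of U are {B}; none are in {}.
Condition 2 (every backdoor path blocked by {}):
  P1: open — no interior node is in the conditioning set.
  P2: open — no interior node is in the conditioning set.
  P3: open — no interior node is in the conditioning set.
{} does not satisfy the backdoor criterion.

No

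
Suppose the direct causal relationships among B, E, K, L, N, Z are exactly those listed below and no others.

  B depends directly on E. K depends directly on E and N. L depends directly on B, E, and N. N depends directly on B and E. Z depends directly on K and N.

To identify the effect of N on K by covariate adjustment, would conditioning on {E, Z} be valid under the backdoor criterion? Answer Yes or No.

No

Backdoor paths from N to K (paths whose first edge points into N):
  P1: N <- E -> K
  P2: N <- B <- E -> K
  P3: N <- B -> L <- E -> K
Condition 1 (no descendant of N in the set): FAILS — Z is a descendant of N.
Condition 2 (every backdoor path blocked by {E, Z}):
  P1: blocked at fork node E ∈ conditioning set.
  P2: blocked at fork node E ∈ conditioning set.
  P3: blocked at collider L (neither it nor any descendant is in the conditioning set).
{E, Z} does not satisfy the backdoor criterion.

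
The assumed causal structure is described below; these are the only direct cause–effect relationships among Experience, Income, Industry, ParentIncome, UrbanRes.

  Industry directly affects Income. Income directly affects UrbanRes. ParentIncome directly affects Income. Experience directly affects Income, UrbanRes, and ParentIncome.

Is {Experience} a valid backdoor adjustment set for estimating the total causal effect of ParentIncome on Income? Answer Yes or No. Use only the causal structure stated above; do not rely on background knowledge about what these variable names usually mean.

Backdoor paths from ParentIncome to Income (paths whose first edge points into ParentIncome):
  P1: ParentIncome <- Experience -> Income
  P2: ParentIncome <- Experience -> UrbanRes <- Income
Condition 1 (no descendant of ParentIncome in the set): holds — descendants of ParentIncome are {Income, UrbanRes}; none are in {Experience}.
Condition 2 (every backdoor path blocked by {Experience}):
  P1: blocked at fork node Experience ∈ conditioning set.
  P2: blocked at fork node Experience ∈ conditioning set.
{Experience} satisfies the backdoor criterion.

Yes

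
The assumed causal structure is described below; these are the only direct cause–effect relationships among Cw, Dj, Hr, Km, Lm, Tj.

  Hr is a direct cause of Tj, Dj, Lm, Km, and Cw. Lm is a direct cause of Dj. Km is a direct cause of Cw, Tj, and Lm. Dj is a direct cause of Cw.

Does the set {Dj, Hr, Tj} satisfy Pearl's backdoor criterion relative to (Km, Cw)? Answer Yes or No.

Backdoor paths from Km to Cw (paths whose first edge points into Km):
  P1: Km <- Hr -> Lm -> Dj -> Cw
  P2: Km <- Hr -> Dj -> Cw
  P3: Km <- Hr -> Cw
Condition 1 (no descendant of Km in the set): FAILS — Dj and Tj are descendants of Km.
Condition 2 (every backdoor path blocked by {Dj, Hr, Tj}):
  P1: blocked at fork node Hr ∈ conditioning set.
  P2: blocked at fork node Hr ∈ conditioning set.
  P3: blocked at fork node Hr ∈ conditioning set.
{Dj, Hr, Tj} does not satisfy the backdoor criterion.

No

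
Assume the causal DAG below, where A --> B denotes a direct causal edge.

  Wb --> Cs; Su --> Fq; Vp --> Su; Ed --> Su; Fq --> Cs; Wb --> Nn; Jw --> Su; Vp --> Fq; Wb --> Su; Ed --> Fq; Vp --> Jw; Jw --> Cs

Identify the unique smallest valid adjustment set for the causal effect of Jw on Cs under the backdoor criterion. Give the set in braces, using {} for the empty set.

Variables eligible for adjustment (non-descendants of Jw, excluding Jw and Cs): {Ed, Nn, Vp, Wb}.
Backdoor paths from Jw to Cs:
  P1: Jw <- Vp -> Su <- Ed -> Fq -> Cs
  P2: Jw <- Vp -> Su <- Wb -> Cs
  P3: Jw <- Vp -> Su -> Fq -> Cs
  P4: Jw <- Vp -> Fq <- Ed -> Su <- Wb -> Cs
  P5: Jw <- Vp -> Fq <- Su <- Wb -> Cs
  P6: Jw <- Vp -> Fq -> Cs
The empty set is not sufficient: P3 (Jw <- Vp -> Su -> Fq -> Cs) has no collider blocking it and no conditioned non-collider, so it is open.
Try {Vp}:
  P1: blocked at fork node Vp ∈ conditioning set.
  P2: blocked at fork node Vp ∈ conditioning set.
  P3: blocked at fork node Vp ∈ conditioning set.
  P4: blocked at fork node Vp ∈ conditioning set.
  P5: blocked at fork node Vp ∈ conditioning set.
  P6: blocked at fork node Vp ∈ conditioning set.
{Vp} contains no descendant of Jw and blocks every backdoor path.
No other singleton works — e.g. {Ed} leaves P3 open — so {Vp} is the unique smallest valid adjustment set.

{Vp}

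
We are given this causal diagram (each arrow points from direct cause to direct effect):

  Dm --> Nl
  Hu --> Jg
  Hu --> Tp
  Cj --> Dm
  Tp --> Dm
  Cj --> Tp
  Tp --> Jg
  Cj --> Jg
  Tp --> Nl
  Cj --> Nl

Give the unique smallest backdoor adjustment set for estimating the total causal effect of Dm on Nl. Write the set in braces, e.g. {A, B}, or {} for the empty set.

{Cj, Tp}

Variables eligible for adjustment (non-descendants of Dm, excluding Dm and Nl): {Cj, Hu, Jg, Tp}.
Backdoor paths from Dm to Nl:
  P1: Dm <- Cj -> Tp -> Nl
  P2: Dm <- Cj -> Jg <- Hu -> Tp -> Nl
  P3: Dm <- Cj -> Jg <- Tp -> Nl
  P4: Dm <- Cj -> Nl
  P5: Dm <- Tp <- Hu -> Jg <- Cj -> Nl
  P6: Dm <- Tp <- Cj -> Nl
  P7: Dm <- Tp -> Jg <- Cj -> Nl
  P8: Dm <- Tp -> Nl
The empty set is not sufficient: P1 (Dm <- Cj -> Tp -> Nl) has no collider blocking it and no conditioned non-collider, so it is open.
Try {Cj, Tp}:
  P1: blocked at fork node Cj ∈ conditioning set.
  P2: blocked at fork node Cj ∈ conditioning set.
  P3: blocked at fork node Cj ∈ conditioning set.
  P4: blocked at fork node Cj ∈ conditioning set.
  P5: blocked at chain node Tp ∈ conditioning set.
  P6: blocked at chain node Tp ∈ conditioning set.
  P7: blocked at fork node Tp ∈ conditioning set.
  P8: blocked at fork node Tp ∈ conditioning set.
{Cj, Tp} contains no descendant of Dm and blocks every backdoor path.
Every element of {Cj, Tp} is needed (dropping Cj leaves P4 open; dropping Tp leaves P8 open), so no proper subset is valid.
Among all size-2 subsets of the eligible variables, only {Cj, Tp} blocks every backdoor path, so it is the unique smallest valid adjustment set.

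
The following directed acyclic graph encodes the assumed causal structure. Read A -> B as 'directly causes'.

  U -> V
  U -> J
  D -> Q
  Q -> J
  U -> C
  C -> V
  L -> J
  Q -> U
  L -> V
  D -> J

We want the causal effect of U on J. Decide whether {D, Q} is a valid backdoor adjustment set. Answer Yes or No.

Yes

Backdoor paths from U to J (paths whose first edge points into U):
  P1: U <- Q <- D -> J
  P2: U <- Q -> J
Condition 1 (no descendant of U in the set): holds — descendants of U are {C, J, V}; none are in {D, Q}.
Condition 2 (every backdoor path blocked by {D, Q}):
  P1: blocked at chain node Q ∈ conditioning set.
  P2: blocked at fork node Q ∈ conditioning set.
{D, Q} satisfies the backdoor criterion.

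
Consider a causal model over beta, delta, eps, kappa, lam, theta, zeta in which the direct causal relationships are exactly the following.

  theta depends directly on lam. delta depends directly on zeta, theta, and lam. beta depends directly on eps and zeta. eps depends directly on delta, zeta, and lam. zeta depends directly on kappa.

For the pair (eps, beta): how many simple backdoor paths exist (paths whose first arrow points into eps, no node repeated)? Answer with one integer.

4

A backdoor path from eps to beta is any simple undirected path whose first edge points into eps (i.e. leaves eps via a parent).
Parents of eps: {delta, lam, zeta}.
Enumerating:
  P1: eps <- zeta -> beta
  P2: eps <- lam -> theta -> delta <- zeta -> beta
  P3: eps <- lam -> delta <- zeta -> beta
  P4: eps <- delta <- zeta -> beta
That exhausts the simple backdoor paths. Count: 4.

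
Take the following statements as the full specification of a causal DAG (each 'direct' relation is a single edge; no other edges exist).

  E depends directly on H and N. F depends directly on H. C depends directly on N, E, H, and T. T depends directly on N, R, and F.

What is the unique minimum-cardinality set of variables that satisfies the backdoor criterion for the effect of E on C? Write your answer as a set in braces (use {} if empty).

{H, N}

Variables eligible for adjustment (non-descendants of E, excluding E and C): {F, H, N, R, T}.
Backdoor paths from E to C:
  P1: E <- H -> F -> T <- N -> C
  P2: E <- H -> F -> T -> C
  P3: E <- H -> C
  P4: E <- N -> T <- F <- H -> C
  P5: E <- N -> T -> C
  P6: E <- N -> C
The empty set is not sufficient: P2 (E <- H -> F -> T -> C) has no collider blocking it and no conditioned non-collider, so it is open.
Try {H, N}:
  P1: blocked at fork node H ∈ conditioning set.
  P2: blocked at fork node H ∈ conditioning set.
  P3: blocked at fork node H ∈ conditioning set.
  P4: blocked at fork node N ∈ conditioning set.
  P5: blocked at fork node N ∈ conditioning set.
  P6: blocked at fork node N ∈ conditioning set.
{H, N} contains no descendant of E and blocks every backdoor path.
Every element of {H, N} is needed (dropping H leaves P2 open; dropping N leaves P5 open), so no proper subset is valid.
Among all size-2 subsets of the eligible variables, only {H, N} blocks every backdoor path, so it is the unique smallest valid adjustment set.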